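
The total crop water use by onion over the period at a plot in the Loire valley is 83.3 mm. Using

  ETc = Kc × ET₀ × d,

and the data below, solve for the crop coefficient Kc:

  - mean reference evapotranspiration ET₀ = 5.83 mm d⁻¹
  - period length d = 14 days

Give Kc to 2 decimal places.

ETc = Kc × ET₀ × d  ⇒  Kc = ETc / (ET₀ × d)
Kc = 83.3 / (5.83 × 14) = 83.3 / 81.62 = 1.0206

1.02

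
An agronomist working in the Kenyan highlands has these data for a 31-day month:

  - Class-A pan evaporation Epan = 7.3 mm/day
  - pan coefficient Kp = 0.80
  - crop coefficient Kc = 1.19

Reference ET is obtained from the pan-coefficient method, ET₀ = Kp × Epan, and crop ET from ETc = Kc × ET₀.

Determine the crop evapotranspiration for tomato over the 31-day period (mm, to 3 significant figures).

ET₀ = 0.80 × 7.3 = 5.8400 mm/d
ETc = Kc × ET₀ = 1.19 × 5.8400 = 6.9496 mm/d
Over 31 days: 6.9496 × 31 = 215.438 mm

215 mm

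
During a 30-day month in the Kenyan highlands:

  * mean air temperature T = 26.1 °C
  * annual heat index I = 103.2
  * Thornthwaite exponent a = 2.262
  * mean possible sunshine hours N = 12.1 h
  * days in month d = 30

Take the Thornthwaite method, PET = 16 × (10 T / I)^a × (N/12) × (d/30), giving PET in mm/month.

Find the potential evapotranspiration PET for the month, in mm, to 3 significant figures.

132 mm

10T/I = 10 × 26.1 / 103.2 = 2.5291
(10T/I)^a = 2.5291^2.262 = 8.1566
Uncorrected PET = 16 × 8.1566 = 130.506 mm
Correction = (N/12)(d/30) = (12.1/12)(30/30) = 1.0083
PET = 130.506 × 1.0083 = 131.589 mm/month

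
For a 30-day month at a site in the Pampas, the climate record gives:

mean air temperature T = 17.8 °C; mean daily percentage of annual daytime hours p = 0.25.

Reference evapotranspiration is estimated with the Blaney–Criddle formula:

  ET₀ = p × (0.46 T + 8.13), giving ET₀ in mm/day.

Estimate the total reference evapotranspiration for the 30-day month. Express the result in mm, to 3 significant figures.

122 mm

ET₀ = 0.25 × (0.46 × 17.8 + 8.13) = 0.25 × 16.318 = 4.0795 mm/d
Monthly total = 4.0795 × 30 = 122.385 mm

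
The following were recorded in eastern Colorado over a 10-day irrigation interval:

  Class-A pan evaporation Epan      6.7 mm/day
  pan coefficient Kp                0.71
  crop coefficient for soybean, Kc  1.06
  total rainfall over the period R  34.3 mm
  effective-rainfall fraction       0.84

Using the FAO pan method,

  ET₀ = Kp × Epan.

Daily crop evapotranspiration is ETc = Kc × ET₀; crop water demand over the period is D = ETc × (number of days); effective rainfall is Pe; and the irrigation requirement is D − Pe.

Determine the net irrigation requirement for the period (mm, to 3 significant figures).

21.6 mm

ET₀ = 0.71 × 6.7 = 4.7570 mm/d
ETc = Kc × ET₀ = 1.06 × 4.7570 = 5.0424 mm/d
Crop demand D = ETc × 10 d = 5.0424 × 10 = 50.424 mm
Pe = 0.84 × 34.3 = 28.812 mm
D − Pe = 50.424 − 28.812 = 21.612 mm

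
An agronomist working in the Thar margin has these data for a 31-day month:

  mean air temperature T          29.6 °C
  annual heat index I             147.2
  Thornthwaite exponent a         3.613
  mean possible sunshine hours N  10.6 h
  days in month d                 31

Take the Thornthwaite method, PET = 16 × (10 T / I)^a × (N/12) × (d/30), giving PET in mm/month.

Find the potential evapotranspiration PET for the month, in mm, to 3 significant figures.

10T/I = 10 × 29.6 / 147.2 = 2.0109
(10T/I)^a = 2.0109^3.613 = 12.4781
Uncorrected PET = 16 × 12.4781 = 199.650 mm
Correction = (N/12)(d/30) = (10.6/12)(31/30) = 0.9128
PET = 199.650 × 0.9128 = 182.241 mm/month

182 mm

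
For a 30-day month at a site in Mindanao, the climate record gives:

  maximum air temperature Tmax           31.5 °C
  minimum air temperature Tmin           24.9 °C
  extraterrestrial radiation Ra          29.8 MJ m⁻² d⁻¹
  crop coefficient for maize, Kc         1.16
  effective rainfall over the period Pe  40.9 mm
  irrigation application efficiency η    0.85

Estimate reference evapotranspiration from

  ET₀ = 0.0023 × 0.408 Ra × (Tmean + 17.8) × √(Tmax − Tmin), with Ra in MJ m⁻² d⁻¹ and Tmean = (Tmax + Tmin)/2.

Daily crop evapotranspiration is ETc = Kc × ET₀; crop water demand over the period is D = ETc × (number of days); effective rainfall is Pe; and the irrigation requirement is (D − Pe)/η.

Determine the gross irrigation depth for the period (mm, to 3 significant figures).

Tmean = (31.5 + 24.9)/2 = 28.20 °C
0.408 Ra = 0.408 × 29.8 = 12.1584 mm/d equivalent
ET₀ = 0.0023 × 12.1584 × (28.20 + 17.8) × √6.6 = 0.0023 × 12.1584 × 46.00 × 2.5690 = 3.3047 mm/d
ETc = Kc × ET₀ = 1.16 × 3.3047 = 3.8335 mm/d
Crop demand D = ETc × 30 d = 3.8335 × 30 = 115.005 mm
D − Pe = 115.005 − 40.9 = 74.105 mm
Gross irrigation = 74.105 / 0.85 = 87.182 mm

87.2 mm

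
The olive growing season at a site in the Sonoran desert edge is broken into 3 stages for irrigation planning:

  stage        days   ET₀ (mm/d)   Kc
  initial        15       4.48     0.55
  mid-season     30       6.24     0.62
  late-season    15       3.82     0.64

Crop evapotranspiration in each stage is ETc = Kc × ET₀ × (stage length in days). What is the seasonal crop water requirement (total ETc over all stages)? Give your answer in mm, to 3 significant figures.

190 mm

initial: 0.55 × 4.48 × 15 = 36.96 mm
mid-season: 0.62 × 6.24 × 30 = 116.06 mm
late-season: 0.64 × 3.82 × 15 = 36.67 mm
Seasonal total = 189.69 mm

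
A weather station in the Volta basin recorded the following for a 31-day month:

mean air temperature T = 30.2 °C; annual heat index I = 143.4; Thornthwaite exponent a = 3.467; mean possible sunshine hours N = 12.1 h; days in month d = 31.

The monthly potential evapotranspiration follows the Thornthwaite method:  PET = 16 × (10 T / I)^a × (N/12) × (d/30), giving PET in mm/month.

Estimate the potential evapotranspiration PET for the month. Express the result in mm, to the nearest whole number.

10T/I = 10 × 30.2 / 143.4 = 2.1060
(10T/I)^a = 2.1060^3.467 = 13.2260
Uncorrected PET = 16 × 13.2260 = 211.616 mm
Correction = (N/12)(d/30) = (12.1/12)(31/30) = 1.0419
PET = 211.616 × 1.0419 = 220.483 mm/month

220 mm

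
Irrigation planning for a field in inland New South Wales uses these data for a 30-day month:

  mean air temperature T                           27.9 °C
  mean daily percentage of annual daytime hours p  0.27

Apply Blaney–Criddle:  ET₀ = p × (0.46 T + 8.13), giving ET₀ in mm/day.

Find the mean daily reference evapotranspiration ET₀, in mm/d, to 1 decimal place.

5.7 mm/d

ET₀ = 0.27 × (0.46 × 27.9 + 8.13) = 0.27 × 20.964 = 5.6603 mm/d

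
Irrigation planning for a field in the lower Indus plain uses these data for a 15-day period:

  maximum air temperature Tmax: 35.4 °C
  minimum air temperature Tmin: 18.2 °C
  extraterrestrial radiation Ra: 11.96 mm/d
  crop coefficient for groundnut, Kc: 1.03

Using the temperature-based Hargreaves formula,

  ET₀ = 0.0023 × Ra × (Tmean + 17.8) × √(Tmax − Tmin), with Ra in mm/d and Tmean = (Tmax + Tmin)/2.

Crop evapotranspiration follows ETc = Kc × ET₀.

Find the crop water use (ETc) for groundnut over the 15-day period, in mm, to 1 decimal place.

78.6 mm

Tmean = (35.4 + 18.2)/2 = 26.80 °C
ET₀ = 0.0023 × 11.96 × (26.80 + 17.8) × √17.2 = 0.0023 × 11.96 × 44.60 × 4.1473 = 5.0881 mm/d
ETc = Kc × ET₀ = 1.03 × 5.0881 = 5.2407 mm/d
Over 15 days: 5.2407 × 15 = 78.611 mm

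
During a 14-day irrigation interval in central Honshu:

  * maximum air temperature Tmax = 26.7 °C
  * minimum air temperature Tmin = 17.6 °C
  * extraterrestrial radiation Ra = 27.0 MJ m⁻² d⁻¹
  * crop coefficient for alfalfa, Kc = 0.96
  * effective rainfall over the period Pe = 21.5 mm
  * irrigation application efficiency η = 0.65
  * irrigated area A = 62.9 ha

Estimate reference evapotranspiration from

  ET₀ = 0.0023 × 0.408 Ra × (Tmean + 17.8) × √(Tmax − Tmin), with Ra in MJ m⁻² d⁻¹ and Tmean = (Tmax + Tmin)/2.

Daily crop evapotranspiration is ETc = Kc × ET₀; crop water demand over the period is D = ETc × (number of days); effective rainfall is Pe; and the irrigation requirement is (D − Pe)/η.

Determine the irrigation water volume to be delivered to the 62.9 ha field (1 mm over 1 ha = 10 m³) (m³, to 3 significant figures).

Tmean = (26.7 + 17.6)/2 = 22.15 °C
0.408 Ra = 0.408 × 27.0 = 11.0160 mm/d equivalent
ET₀ = 0.0023 × 11.0160 × (22.15 + 17.8) × √9.1 = 0.0023 × 11.0160 × 39.95 × 3.0166 = 3.0534 mm/d
ETc = Kc × ET₀ = 0.96 × 3.0534 = 2.9313 mm/d
Crop demand D = ETc × 14 d = 2.9313 × 14 = 41.038 mm
D − Pe = 41.038 − 21.5 = 19.538 mm
Gross irrigation = 19.538 / 0.65 = 30.058 mm
Volume = 30.058 mm × 62.9 ha × 10 = 18906.5 m³

18900 m³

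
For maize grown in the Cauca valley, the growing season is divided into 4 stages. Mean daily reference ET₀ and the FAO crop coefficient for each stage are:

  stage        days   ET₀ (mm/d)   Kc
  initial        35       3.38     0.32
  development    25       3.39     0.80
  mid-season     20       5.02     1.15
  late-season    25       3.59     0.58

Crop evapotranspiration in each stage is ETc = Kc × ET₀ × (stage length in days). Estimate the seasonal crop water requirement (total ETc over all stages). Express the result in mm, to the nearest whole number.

initial: 0.32 × 3.38 × 35 = 37.86 mm
development: 0.80 × 3.39 × 25 = 67.80 mm
mid-season: 1.15 × 5.02 × 20 = 115.46 mm
late-season: 0.58 × 3.59 × 25 = 52.06 mm
Seasonal total = 273.18 mm

273 mm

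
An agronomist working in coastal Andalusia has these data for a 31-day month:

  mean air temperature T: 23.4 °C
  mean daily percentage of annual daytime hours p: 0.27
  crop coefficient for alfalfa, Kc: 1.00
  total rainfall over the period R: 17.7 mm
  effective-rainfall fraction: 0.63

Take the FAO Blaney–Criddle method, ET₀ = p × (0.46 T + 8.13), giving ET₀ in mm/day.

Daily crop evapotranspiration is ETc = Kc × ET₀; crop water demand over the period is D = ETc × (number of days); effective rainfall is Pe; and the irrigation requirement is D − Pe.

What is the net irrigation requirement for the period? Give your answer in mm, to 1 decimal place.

147.0 mm

ET₀ = 0.27 × (0.46 × 23.4 + 8.13) = 0.27 × 18.894 = 5.1014 mm/d
ETc = Kc × ET₀ = 1.00 × 5.1014 = 5.1014 mm/d
Crop demand D = ETc × 31 d = 5.1014 × 31 = 158.143 mm
Pe = 0.63 × 17.7 = 11.151 mm
D − Pe = 158.143 − 11.151 = 146.992 mm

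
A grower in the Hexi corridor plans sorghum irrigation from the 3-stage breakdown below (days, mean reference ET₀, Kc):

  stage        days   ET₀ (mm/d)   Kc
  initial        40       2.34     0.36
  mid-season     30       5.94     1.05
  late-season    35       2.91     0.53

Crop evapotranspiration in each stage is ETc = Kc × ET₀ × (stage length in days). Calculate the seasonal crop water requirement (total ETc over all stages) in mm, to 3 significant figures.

initial: 0.36 × 2.34 × 40 = 33.70 mm
mid-season: 1.05 × 5.94 × 30 = 187.11 mm
late-season: 0.53 × 2.91 × 35 = 53.98 mm
Seasonal total = 274.79 mm

275 mm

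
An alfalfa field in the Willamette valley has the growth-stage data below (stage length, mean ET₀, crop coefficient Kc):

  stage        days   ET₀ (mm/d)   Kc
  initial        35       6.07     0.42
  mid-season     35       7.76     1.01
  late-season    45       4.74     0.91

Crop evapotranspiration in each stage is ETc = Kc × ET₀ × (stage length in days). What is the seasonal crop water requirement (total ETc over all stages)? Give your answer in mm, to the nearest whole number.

558 mm

initial: 0.42 × 6.07 × 35 = 89.23 mm
mid-season: 1.01 × 7.76 × 35 = 274.32 mm
late-season: 0.91 × 4.74 × 45 = 194.10 mm
Seasonal total = 557.65 mm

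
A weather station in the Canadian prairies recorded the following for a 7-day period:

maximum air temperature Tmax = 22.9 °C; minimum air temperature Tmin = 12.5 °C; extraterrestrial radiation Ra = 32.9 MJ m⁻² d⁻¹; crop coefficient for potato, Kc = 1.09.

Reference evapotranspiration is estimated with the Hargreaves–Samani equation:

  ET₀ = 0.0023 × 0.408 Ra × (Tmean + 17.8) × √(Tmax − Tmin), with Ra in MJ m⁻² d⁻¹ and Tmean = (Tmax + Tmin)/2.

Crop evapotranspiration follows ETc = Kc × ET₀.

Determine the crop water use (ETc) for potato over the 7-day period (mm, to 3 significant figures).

Tmean = (22.9 + 12.5)/2 = 17.70 °C
0.408 Ra = 0.408 × 32.9 = 13.4232 mm/d equivalent
ET₀ = 0.0023 × 13.4232 × (17.70 + 17.8) × √10.4 = 0.0023 × 13.4232 × 35.50 × 3.2249 = 3.5345 mm/d
ETc = Kc × ET₀ = 1.09 × 3.5345 = 3.8526 mm/d
Over 7 days: 3.8526 × 7 = 26.968 mm

27.0 mm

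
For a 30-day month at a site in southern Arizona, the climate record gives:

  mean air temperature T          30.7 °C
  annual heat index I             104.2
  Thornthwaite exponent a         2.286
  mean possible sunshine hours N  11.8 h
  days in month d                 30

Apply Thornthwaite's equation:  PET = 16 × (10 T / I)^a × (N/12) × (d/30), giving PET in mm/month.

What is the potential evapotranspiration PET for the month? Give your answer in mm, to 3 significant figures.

186 mm

10T/I = 10 × 30.7 / 104.2 = 2.9463
(10T/I)^a = 2.9463^2.286 = 11.8241
Uncorrected PET = 16 × 11.8241 = 189.186 mm
Correction = (N/12)(d/30) = (11.8/12)(30/30) = 0.9833
PET = 189.186 × 0.9833 = 186.027 mm/month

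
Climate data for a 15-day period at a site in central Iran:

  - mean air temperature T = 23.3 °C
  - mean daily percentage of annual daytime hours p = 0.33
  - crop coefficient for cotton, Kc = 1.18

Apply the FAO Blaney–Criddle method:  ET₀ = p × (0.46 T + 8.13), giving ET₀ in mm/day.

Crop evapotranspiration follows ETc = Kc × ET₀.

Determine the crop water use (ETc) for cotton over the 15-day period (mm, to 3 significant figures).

110 mm

ET₀ = 0.33 × (0.46 × 23.3 + 8.13) = 0.33 × 18.848 = 6.2198 mm/d
ETc = Kc × ET₀ = 1.18 × 6.2198 = 7.3394 mm/d
Over 15 days: 7.3394 × 15 = 110.091 mm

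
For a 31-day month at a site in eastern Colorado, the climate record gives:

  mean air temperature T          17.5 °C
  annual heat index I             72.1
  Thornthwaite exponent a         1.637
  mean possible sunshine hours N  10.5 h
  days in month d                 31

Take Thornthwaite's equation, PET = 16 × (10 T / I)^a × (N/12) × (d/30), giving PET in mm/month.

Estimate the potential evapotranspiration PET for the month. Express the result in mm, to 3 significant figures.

10T/I = 10 × 17.5 / 72.1 = 2.4272
(10T/I)^a = 2.4272^1.637 = 4.2699
Uncorrected PET = 16 × 4.2699 = 68.318 mm
Correction = (N/12)(d/30) = (10.5/12)(31/30) = 0.9042
PET = 68.318 × 0.9042 = 61.773 mm/month

61.8 mm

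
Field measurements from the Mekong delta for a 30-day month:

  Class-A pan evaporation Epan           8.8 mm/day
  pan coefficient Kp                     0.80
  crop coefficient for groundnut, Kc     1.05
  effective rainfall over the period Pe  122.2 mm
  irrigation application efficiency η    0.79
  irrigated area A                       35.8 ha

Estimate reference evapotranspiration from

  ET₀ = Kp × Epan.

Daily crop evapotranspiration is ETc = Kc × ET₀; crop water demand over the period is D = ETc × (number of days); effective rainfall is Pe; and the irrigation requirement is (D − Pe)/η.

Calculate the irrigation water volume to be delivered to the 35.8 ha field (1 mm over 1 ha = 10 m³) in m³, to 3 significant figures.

ET₀ = 0.80 × 8.8 = 7.0400 mm/d
ETc = Kc × ET₀ = 1.05 × 7.0400 = 7.3920 mm/d
Crop demand D = ETc × 30 d = 7.3920 × 30 = 221.760 mm
D − Pe = 221.760 − 122.2 = 99.560 mm
Gross irrigation = 99.560 / 0.79 = 126.025 mm
Volume = 126.025 mm × 35.8 ha × 10 = 45117.0 m³

45100 m³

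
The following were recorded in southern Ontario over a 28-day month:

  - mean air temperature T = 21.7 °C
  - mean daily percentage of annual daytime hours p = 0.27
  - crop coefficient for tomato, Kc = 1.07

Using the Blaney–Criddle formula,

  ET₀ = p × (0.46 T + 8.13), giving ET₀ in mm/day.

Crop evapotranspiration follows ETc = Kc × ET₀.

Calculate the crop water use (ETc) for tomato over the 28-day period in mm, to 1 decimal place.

146.5 mm

ET₀ = 0.27 × (0.46 × 21.7 + 8.13) = 0.27 × 18.112 = 4.8902 mm/d
ETc = Kc × ET₀ = 1.07 × 4.8902 = 5.2325 mm/d
Over 28 days: 5.2325 × 28 = 146.510 mm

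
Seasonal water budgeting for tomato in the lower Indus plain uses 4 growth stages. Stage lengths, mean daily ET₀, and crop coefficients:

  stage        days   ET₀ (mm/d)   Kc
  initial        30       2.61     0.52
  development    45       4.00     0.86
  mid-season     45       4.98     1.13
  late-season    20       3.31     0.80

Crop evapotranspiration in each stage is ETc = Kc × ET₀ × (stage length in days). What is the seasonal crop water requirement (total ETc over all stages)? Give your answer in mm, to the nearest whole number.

502 mm

initial: 0.52 × 2.61 × 30 = 40.72 mm
development: 0.86 × 4.00 × 45 = 154.80 mm
mid-season: 1.13 × 4.98 × 45 = 253.23 mm
late-season: 0.80 × 3.31 × 20 = 52.96 mm
Seasonal total = 501.71 mm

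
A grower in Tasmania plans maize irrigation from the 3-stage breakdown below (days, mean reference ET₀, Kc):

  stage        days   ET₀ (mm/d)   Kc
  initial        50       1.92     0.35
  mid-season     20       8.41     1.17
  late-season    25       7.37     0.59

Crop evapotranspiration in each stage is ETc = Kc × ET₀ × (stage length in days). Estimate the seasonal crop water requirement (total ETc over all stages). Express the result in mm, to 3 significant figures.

initial: 0.35 × 1.92 × 50 = 33.60 mm
mid-season: 1.17 × 8.41 × 20 = 196.79 mm
late-season: 0.59 × 7.37 × 25 = 108.71 mm
Seasonal total = 339.10 mm

339 mm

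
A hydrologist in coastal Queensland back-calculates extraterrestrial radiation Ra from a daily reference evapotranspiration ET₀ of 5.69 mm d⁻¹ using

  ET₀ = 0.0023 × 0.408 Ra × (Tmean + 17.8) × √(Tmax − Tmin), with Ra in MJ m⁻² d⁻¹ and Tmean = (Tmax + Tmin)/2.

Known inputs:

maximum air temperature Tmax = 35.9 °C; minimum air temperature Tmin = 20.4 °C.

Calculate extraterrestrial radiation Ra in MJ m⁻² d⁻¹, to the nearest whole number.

34 MJ m⁻² d⁻¹

Tmean = (35.9+20.4)/2 = 28.15 °C; ΔT = 15.5
Ra = ET₀ / [0.0023 × 0.408 × (Tmean+17.8) × √ΔT]
   = 5.69 / (0.0023 × 0.408 × 45.95 × 3.9370) = 33.518 MJ m⁻² d⁻¹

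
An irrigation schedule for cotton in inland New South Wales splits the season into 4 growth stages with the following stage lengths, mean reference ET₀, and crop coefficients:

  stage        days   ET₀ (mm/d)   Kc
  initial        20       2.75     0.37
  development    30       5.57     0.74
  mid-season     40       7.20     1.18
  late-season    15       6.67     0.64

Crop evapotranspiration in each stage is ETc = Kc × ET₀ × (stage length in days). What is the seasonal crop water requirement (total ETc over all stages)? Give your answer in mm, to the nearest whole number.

initial: 0.37 × 2.75 × 20 = 20.35 mm
development: 0.74 × 5.57 × 30 = 123.65 mm
mid-season: 1.18 × 7.20 × 40 = 339.84 mm
late-season: 0.64 × 6.67 × 15 = 64.03 mm
Seasonal total = 547.87 mm

548 mm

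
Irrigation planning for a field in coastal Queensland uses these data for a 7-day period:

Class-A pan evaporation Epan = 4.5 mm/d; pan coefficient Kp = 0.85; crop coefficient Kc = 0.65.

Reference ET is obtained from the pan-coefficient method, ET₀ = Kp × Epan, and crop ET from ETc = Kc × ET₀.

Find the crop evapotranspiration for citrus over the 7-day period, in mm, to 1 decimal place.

17.4 mm

ET₀ = 0.85 × 4.5 = 3.8250 mm/d
ETc = Kc × ET₀ = 0.65 × 3.8250 = 2.4863 mm/d
Over 7 days: 2.4863 × 7 = 17.404 mm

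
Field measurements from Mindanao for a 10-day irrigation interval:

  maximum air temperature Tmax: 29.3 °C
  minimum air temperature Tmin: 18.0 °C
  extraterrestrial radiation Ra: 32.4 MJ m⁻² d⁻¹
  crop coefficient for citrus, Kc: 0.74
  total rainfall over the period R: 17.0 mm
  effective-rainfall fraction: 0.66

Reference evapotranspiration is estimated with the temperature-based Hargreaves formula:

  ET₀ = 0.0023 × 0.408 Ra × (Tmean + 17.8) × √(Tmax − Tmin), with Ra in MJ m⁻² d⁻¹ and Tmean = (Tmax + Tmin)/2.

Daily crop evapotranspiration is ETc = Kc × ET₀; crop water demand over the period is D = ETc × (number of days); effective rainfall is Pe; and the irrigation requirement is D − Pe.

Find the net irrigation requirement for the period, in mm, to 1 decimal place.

Tmean = (29.3 + 18.0)/2 = 23.65 °C
0.408 Ra = 0.408 × 32.4 = 13.2192 mm/d equivalent
ET₀ = 0.0023 × 13.2192 × (23.65 + 17.8) × √11.3 = 0.0023 × 13.2192 × 41.45 × 3.3615 = 4.2363 mm/d
ETc = Kc × ET₀ = 0.74 × 4.2363 = 3.1349 mm/d
Crop demand D = ETc × 10 d = 3.1349 × 10 = 31.349 mm
Pe = 0.66 × 17.0 = 11.220 mm
D − Pe = 31.349 − 11.220 = 20.129 mm

20.1 mm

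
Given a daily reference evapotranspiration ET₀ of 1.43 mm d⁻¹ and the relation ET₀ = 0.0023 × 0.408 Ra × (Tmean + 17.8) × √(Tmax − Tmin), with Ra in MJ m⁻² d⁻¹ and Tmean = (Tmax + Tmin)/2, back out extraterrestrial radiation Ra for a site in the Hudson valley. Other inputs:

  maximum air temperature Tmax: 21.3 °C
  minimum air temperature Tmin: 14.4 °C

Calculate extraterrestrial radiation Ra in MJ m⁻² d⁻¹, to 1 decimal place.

Tmean = (21.3+14.4)/2 = 17.85 °C; ΔT = 6.9
Ra = ET₀ / [0.0023 × 0.408 × (Tmean+17.8) × √ΔT]
   = 1.43 / (0.0023 × 0.408 × 35.65 × 2.6268) = 16.273 MJ m⁻² d⁻¹

16.3 MJ m⁻² d⁻¹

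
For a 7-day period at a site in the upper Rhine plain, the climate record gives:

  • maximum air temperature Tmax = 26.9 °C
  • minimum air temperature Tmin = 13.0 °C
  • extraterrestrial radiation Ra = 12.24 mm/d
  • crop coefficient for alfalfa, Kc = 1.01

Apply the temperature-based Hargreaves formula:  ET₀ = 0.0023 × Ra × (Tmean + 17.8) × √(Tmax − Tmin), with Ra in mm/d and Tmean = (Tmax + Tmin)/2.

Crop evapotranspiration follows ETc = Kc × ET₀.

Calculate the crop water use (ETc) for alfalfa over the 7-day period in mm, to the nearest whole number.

28 mm

Tmean = (26.9 + 13.0)/2 = 19.95 °C
ET₀ = 0.0023 × 12.24 × (19.95 + 17.8) × √13.9 = 0.0023 × 12.24 × 37.75 × 3.7283 = 3.9622 mm/d
ETc = Kc × ET₀ = 1.01 × 3.9622 = 4.0018 mm/d
Over 7 days: 4.0018 × 7 = 28.013 mm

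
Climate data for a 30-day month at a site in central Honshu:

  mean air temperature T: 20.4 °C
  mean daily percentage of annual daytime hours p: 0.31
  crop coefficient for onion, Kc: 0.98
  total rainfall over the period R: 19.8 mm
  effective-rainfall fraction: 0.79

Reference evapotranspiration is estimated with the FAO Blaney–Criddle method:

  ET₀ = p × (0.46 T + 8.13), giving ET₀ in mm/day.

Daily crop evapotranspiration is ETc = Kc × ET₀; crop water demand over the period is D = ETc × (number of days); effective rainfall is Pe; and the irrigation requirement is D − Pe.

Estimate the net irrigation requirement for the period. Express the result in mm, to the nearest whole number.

ET₀ = 0.31 × (0.46 × 20.4 + 8.13) = 0.31 × 17.514 = 5.4293 mm/d
ETc = Kc × ET₀ = 0.98 × 5.4293 = 5.3207 mm/d
Crop demand D = ETc × 30 d = 5.3207 × 30 = 159.621 mm
Pe = 0.79 × 19.8 = 15.642 mm
D − Pe = 159.621 − 15.642 = 143.979 mm

144 mm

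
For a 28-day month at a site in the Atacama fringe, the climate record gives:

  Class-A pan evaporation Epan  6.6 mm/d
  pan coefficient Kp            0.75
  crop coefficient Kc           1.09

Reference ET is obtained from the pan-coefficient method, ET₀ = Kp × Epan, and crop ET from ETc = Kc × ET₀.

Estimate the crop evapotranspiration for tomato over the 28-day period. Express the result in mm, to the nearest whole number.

151 mm

ET₀ = 0.75 × 6.6 = 4.9500 mm/d
ETc = Kc × ET₀ = 1.09 × 4.9500 = 5.3955 mm/d
Over 28 days: 5.3955 × 28 = 151.074 mm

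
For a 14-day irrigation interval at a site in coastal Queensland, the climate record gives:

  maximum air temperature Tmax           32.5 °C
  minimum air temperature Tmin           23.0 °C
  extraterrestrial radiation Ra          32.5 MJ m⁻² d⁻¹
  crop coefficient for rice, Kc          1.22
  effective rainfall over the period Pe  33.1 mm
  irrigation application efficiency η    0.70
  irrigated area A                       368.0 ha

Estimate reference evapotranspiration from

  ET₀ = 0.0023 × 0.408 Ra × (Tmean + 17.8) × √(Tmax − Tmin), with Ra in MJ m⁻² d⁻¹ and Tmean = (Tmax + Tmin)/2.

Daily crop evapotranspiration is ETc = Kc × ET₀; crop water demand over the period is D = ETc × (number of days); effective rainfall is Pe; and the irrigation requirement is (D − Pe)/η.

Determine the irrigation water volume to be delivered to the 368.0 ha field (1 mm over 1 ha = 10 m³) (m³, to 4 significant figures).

Tmean = (32.5 + 23.0)/2 = 27.75 °C
0.408 Ra = 0.408 × 32.5 = 13.2600 mm/d equivalent
ET₀ = 0.0023 × 13.2600 × (27.75 + 17.8) × √9.5 = 0.0023 × 13.2600 × 45.55 × 3.0822 = 4.2817 mm/d
ETc = Kc × ET₀ = 1.22 × 4.2817 = 5.2237 mm/d
Crop demand D = ETc × 14 d = 5.2237 × 14 = 73.132 mm
D − Pe = 73.132 − 33.1 = 40.032 mm
Gross irrigation = 40.032 / 0.70 = 57.189 mm
Volume = 57.189 mm × 368.0 ha × 10 = 210455.5 m³

210500 m³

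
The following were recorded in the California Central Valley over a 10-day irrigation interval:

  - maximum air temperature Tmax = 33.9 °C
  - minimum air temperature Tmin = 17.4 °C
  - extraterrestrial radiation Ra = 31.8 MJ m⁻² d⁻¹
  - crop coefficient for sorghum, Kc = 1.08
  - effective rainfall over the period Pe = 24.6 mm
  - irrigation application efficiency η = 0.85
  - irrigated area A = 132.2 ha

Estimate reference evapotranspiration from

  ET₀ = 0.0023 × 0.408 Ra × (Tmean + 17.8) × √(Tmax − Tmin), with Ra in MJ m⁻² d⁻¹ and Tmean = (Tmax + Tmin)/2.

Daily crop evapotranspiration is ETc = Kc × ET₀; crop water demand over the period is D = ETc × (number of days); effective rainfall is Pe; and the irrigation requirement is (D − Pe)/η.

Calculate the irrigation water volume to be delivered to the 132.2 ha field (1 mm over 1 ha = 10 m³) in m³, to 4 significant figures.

50210 m³

Tmean = (33.9 + 17.4)/2 = 25.65 °C
0.408 Ra = 0.408 × 31.8 = 12.9744 mm/d equivalent
ET₀ = 0.0023 × 12.9744 × (25.65 + 17.8) × √16.5 = 0.0023 × 12.9744 × 43.45 × 4.0620 = 5.2668 mm/d
ETc = Kc × ET₀ = 1.08 × 5.2668 = 5.6881 mm/d
Crop demand D = ETc × 10 d = 5.6881 × 10 = 56.881 mm
D − Pe = 56.881 − 24.6 = 32.281 mm
Gross irrigation = 32.281 / 0.85 = 37.978 mm
Volume = 37.978 mm × 132.2 ha × 10 = 50206.9 m³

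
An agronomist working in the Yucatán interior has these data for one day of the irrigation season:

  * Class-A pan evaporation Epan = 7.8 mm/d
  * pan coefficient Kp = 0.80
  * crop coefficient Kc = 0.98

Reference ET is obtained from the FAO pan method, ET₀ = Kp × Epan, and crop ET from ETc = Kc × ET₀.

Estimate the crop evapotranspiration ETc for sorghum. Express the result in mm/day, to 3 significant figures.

ET₀ = 0.80 × 7.8 = 6.2400 mm/d
ETc = Kc × ET₀ = 0.98 × 6.2400 = 6.1152 mm/d

6.12 mm/day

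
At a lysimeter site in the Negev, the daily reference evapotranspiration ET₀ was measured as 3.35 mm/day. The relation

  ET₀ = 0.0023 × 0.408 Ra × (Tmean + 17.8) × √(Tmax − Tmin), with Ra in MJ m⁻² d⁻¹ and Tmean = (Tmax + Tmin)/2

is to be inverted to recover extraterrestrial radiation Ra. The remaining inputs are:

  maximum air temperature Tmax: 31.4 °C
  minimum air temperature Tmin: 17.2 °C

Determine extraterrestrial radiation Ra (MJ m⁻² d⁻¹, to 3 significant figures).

22.5 MJ m⁻² d⁻¹

Tmean = (31.4+17.2)/2 = 24.30 °C; ΔT = 14.2
Ra = ET₀ / [0.0023 × 0.408 × (Tmean+17.8) × √ΔT]
   = 3.35 / (0.0023 × 0.408 × 42.10 × 3.7683) = 22.502 MJ m⁻² d⁻¹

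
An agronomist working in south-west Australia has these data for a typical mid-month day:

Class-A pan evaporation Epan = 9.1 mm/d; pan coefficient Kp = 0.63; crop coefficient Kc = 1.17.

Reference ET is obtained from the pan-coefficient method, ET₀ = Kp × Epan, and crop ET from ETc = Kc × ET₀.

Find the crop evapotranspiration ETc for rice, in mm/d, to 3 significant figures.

ET₀ = 0.63 × 9.1 = 5.7330 mm/d
ETc = Kc × ET₀ = 1.17 × 5.7330 = 6.7076 mm/d

6.71 mm/d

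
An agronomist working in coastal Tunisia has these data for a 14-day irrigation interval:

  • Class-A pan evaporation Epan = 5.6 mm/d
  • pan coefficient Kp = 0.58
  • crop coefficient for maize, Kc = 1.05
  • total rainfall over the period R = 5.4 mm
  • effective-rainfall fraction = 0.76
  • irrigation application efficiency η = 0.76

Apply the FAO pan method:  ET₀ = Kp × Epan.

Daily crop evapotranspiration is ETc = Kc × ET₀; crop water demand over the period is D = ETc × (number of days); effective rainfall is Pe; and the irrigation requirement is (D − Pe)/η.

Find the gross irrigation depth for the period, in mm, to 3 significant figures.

ET₀ = 0.58 × 5.6 = 3.2480 mm/d
ETc = Kc × ET₀ = 1.05 × 3.2480 = 3.4104 mm/d
Crop demand D = ETc × 14 d = 3.4104 × 14 = 47.746 mm
Pe = 0.76 × 5.4 = 4.104 mm
D − Pe = 47.746 − 4.104 = 43.642 mm
Gross irrigation = 43.642 / 0.76 = 57.424 mm

57.4 mm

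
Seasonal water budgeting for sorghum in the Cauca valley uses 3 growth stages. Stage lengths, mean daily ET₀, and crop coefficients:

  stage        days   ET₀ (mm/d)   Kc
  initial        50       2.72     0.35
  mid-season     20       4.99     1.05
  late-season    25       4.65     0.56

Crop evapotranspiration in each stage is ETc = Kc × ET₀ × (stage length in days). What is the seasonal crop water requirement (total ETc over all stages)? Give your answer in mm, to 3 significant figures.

initial: 0.35 × 2.72 × 50 = 47.60 mm
mid-season: 1.05 × 4.99 × 20 = 104.79 mm
late-season: 0.56 × 4.65 × 25 = 65.10 mm
Seasonal total = 217.49 mm

217 mm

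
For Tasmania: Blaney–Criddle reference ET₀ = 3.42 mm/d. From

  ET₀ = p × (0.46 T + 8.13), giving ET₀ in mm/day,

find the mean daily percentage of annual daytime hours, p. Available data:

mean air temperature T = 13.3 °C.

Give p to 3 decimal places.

p = ET₀ / (0.46 T + 8.13) = 3.42 / (0.46 × 13.3 + 8.13) = 3.42 / 14.248 = 0.2400

0.240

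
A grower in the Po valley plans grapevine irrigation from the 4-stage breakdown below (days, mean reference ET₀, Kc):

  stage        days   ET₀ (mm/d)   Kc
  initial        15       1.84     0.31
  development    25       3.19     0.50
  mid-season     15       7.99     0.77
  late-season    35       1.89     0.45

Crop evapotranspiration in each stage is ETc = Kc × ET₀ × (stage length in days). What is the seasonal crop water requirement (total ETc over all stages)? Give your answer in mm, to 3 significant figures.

initial: 0.31 × 1.84 × 15 = 8.56 mm
development: 0.50 × 3.19 × 25 = 39.88 mm
mid-season: 0.77 × 7.99 × 15 = 92.28 mm
late-season: 0.45 × 1.89 × 35 = 29.77 mm
Seasonal total = 170.49 mm

170 mm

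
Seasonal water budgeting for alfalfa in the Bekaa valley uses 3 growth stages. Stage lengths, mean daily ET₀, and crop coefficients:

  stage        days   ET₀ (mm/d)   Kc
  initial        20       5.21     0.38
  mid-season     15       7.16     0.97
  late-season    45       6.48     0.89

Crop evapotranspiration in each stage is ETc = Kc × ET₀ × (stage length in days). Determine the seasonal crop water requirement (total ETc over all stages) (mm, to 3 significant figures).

initial: 0.38 × 5.21 × 20 = 39.60 mm
mid-season: 0.97 × 7.16 × 15 = 104.18 mm
late-season: 0.89 × 6.48 × 45 = 259.52 mm
Seasonal total = 403.30 mm

403 mm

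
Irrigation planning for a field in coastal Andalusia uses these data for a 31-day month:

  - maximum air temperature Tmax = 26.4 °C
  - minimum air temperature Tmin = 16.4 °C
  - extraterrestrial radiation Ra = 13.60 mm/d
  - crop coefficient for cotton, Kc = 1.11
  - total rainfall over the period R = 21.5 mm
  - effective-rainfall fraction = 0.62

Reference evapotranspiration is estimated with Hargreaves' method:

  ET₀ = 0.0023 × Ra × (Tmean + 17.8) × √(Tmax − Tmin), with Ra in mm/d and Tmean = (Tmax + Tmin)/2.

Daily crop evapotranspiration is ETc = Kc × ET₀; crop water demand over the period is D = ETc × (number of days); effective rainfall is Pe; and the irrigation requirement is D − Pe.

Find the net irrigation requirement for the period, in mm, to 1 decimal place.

Tmean = (26.4 + 16.4)/2 = 21.40 °C
ET₀ = 0.0023 × 13.60 × (21.40 + 17.8) × √10.0 = 0.0023 × 13.60 × 39.20 × 3.1623 = 3.8775 mm/d
ETc = Kc × ET₀ = 1.11 × 3.8775 = 4.3040 mm/d
Crop demand D = ETc × 31 d = 4.3040 × 31 = 133.424 mm
Pe = 0.62 × 21.5 = 13.330 mm
D − Pe = 133.424 − 13.330 = 120.094 mm

120.1 mm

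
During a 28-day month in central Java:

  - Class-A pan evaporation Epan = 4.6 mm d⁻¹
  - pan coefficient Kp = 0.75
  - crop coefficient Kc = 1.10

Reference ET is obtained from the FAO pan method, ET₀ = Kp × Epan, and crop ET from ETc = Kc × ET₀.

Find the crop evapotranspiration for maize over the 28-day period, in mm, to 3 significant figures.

106 mm

ET₀ = 0.75 × 4.6 = 3.4500 mm/d
ETc = Kc × ET₀ = 1.10 × 3.4500 = 3.7950 mm/d
Over 28 days: 3.7950 × 28 = 106.260 mm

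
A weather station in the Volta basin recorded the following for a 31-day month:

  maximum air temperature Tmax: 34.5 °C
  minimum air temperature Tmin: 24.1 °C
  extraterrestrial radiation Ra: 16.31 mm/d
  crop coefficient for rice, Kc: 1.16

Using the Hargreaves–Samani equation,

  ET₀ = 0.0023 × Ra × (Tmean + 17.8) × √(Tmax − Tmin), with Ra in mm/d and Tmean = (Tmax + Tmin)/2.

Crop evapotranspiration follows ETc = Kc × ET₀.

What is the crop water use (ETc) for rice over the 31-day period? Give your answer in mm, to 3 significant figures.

Tmean = (34.5 + 24.1)/2 = 29.30 °C
ET₀ = 0.0023 × 16.31 × (29.30 + 17.8) × √10.4 = 0.0023 × 16.31 × 47.10 × 3.2249 = 5.6980 mm/d
ETc = Kc × ET₀ = 1.16 × 5.6980 = 6.6097 mm/d
Over 31 days: 6.6097 × 31 = 204.901 mm

205 mm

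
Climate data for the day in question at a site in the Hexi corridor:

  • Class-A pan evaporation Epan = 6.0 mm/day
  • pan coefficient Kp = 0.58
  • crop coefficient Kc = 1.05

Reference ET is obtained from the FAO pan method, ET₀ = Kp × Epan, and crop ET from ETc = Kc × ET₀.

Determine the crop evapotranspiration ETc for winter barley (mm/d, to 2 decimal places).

ET₀ = 0.58 × 6.0 = 3.4800 mm/d
ETc = Kc × ET₀ = 1.05 × 3.4800 = 3.6540 mm/d

3.65 mm/d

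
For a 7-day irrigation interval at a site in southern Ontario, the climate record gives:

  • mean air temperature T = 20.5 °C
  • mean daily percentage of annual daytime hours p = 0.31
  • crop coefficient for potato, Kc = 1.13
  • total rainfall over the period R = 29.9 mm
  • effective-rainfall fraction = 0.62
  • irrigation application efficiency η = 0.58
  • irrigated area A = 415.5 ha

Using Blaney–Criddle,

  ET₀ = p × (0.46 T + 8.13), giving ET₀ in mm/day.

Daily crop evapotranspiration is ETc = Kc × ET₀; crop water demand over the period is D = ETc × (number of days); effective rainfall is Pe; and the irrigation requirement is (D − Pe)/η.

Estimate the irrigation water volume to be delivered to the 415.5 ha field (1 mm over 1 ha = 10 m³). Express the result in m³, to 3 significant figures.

176000 m³

ET₀ = 0.31 × (0.46 × 20.5 + 8.13) = 0.31 × 17.560 = 5.4436 mm/d
ETc = Kc × ET₀ = 1.13 × 5.4436 = 6.1513 mm/d
Crop demand D = ETc × 7 d = 6.1513 × 7 = 43.059 mm
Pe = 0.62 × 29.9 = 18.538 mm
D − Pe = 43.059 − 18.538 = 24.521 mm
Gross irrigation = 24.521 / 0.58 = 42.278 mm
Volume = 42.278 mm × 415.5 ha × 10 = 175665.1 m³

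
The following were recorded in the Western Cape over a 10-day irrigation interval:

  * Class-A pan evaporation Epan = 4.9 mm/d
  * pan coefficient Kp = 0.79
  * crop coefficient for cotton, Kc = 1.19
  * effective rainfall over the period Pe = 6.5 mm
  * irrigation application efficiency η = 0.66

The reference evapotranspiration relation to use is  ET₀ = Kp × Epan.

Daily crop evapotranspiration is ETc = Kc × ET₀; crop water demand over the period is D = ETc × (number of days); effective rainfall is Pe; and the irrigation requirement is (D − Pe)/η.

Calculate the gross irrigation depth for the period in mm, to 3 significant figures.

ET₀ = 0.79 × 4.9 = 3.8710 mm/d
ETc = Kc × ET₀ = 1.19 × 3.8710 = 4.6065 mm/d
Crop demand D = ETc × 10 d = 4.6065 × 10 = 46.065 mm
D − Pe = 46.065 − 6.5 = 39.565 mm
Gross irrigation = 39.565 / 0.66 = 59.947 mm

59.9 mm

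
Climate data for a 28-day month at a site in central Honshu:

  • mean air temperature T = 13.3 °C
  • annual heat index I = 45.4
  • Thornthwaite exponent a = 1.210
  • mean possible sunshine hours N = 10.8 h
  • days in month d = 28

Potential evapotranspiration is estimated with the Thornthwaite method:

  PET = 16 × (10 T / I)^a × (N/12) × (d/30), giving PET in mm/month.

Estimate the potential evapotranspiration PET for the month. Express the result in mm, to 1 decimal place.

10T/I = 10 × 13.3 / 45.4 = 2.9295
(10T/I)^a = 2.9295^1.210 = 3.6713
Uncorrected PET = 16 × 3.6713 = 58.741 mm
Correction = (N/12)(d/30) = (10.8/12)(28/30) = 0.8400
PET = 58.741 × 0.8400 = 49.342 mm/month

49.3 mm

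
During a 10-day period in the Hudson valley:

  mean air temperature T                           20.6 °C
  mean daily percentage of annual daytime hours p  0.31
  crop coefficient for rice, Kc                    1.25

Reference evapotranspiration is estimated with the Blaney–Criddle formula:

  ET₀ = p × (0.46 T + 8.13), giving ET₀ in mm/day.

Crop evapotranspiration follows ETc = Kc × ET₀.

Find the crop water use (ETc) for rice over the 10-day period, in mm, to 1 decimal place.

ET₀ = 0.31 × (0.46 × 20.6 + 8.13) = 0.31 × 17.606 = 5.4579 mm/d
ETc = Kc × ET₀ = 1.25 × 5.4579 = 6.8224 mm/d
Over 10 days: 6.8224 × 10 = 68.224 mm

68.2 mm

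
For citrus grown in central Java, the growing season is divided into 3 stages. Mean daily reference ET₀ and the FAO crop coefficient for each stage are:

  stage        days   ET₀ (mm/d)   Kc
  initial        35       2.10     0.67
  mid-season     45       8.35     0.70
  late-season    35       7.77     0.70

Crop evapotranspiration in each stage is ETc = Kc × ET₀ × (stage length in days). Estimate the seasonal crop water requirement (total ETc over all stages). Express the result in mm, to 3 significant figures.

503 mm

initial: 0.67 × 2.10 × 35 = 49.25 mm
mid-season: 0.70 × 8.35 × 45 = 263.03 mm
late-season: 0.70 × 7.77 × 35 = 190.37 mm
Seasonal total = 502.65 mm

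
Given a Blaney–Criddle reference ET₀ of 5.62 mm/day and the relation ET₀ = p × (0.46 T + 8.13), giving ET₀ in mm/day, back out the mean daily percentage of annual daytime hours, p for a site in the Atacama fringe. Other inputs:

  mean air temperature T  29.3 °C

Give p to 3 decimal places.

p = ET₀ / (0.46 T + 8.13) = 5.62 / (0.46 × 29.3 + 8.13) = 5.62 / 21.608 = 0.2601

0.260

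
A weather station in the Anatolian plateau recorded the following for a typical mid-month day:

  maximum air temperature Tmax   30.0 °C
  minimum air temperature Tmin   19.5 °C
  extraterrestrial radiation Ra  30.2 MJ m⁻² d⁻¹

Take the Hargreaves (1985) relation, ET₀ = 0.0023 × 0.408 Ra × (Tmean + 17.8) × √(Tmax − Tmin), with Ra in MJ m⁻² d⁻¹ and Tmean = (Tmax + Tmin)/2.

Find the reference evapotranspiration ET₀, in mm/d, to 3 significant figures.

Tmean = (30.0 + 19.5)/2 = 24.75 °C
0.408 Ra = 0.408 × 30.2 = 12.3216 mm/d equivalent
ET₀ = 0.0023 × 12.3216 × (24.75 + 17.8) × √10.5 = 0.0023 × 12.3216 × 42.55 × 3.2404 = 3.9074 mm/d

3.91 mm/d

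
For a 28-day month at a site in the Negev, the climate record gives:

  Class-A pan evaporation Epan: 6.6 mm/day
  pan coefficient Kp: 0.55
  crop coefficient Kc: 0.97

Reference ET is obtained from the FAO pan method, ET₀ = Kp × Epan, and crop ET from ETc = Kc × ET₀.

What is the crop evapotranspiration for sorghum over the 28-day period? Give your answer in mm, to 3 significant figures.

98.6 mm

ET₀ = 0.55 × 6.6 = 3.6300 mm/d
ETc = Kc × ET₀ = 0.97 × 3.6300 = 3.5211 mm/d
Over 28 days: 3.5211 × 28 = 98.591 mm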